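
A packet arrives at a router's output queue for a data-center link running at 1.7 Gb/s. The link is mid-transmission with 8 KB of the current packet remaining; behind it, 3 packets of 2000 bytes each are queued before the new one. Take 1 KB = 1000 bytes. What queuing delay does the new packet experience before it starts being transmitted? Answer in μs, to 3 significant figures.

65.9 μs

Each queued packet: L/R = 16000/1700000000 = 9.41176 μs.
3 queued → 28.2353 μs.
Plus remaining 64000 bits of current packet: 37.6471 μs.
Queuing delay = 65.9 μs.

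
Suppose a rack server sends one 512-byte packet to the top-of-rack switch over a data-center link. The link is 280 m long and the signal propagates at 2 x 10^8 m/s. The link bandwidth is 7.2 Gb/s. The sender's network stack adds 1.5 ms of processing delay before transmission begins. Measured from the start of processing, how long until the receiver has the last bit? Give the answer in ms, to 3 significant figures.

L = 512 × 8 = 4096 bits.
Transmission delay = L/R = 4096 / 7200000000 = 0.000568889 ms.
Propagation delay = d/s = 280 m / 200000000 m/s = 0.0014 ms.
Plus processing delay 1.5 ms = 1.5 ms.
Total = 1.50 ms.

1.50 ms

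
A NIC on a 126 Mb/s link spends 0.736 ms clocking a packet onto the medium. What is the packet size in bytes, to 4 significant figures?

11590 bytes

L = R × t_tx = 126000000 b/s × 0.000736 s = 92736 bits.
In bytes: 92736 / 8 = 11590 bytes.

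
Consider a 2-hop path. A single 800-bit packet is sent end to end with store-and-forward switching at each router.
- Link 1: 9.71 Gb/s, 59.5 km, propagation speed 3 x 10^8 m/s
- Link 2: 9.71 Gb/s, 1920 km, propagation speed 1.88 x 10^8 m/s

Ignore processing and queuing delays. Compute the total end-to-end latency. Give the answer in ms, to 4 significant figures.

Transmission delay per hop = L/R = 800/9710000000 = 8.23893e-05 ms; 2 hops → 0.000164779 ms.
Propagation delays (d/s per hop): 0.198333, 10.2128 ms; sum = 10.4111 ms.
End-to-end = 10.41 ms.

10.41 ms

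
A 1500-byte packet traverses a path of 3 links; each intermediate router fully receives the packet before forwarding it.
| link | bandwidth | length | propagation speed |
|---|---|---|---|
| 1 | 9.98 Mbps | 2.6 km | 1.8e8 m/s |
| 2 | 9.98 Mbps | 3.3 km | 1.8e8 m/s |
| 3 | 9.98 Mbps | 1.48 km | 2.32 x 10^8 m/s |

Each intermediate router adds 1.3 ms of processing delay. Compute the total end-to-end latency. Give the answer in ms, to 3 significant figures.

6.25 ms

L = 1500 × 8 = 12000 bits.
Transmission delay per hop = L/R = 12000/9980000 = 1.2024 ms; 3 hops → 3.60721 ms.
Propagation delays (d/s per hop): 0.0144444, 0.0183333, 0.00637931 ms; sum = 0.0391571 ms.
Processing at 2 router(s): 2 × 1.3 ms = 2.6 ms.
End-to-end = 6.25 ms.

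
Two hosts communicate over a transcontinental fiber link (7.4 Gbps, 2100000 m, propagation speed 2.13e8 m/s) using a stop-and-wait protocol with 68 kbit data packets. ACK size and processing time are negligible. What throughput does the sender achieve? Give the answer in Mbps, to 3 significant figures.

t_tx = L/R = 68000/7400000000 = 9.18919e-06 s.
t_prop = 2100000/213000000 = 0.00985915 s; RTT = 0.0197183 s.
Cycle = t_tx + RTT = 0.0197275 s.
Throughput = L / cycle = 68000 / 0.0197275 = 3.45 Mbps.

3.45 Mbps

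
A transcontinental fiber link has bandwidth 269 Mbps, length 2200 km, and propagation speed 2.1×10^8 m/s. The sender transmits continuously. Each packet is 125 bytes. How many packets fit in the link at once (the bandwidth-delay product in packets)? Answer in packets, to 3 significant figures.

Propagation delay = 2200000 / 210000000 = 0.0104762 s.
BDP = R × t_prop = 269000000 × 0.0104762 = 2818100 bits.
In packets of 1000 bits: 2820 packets.

2820 packets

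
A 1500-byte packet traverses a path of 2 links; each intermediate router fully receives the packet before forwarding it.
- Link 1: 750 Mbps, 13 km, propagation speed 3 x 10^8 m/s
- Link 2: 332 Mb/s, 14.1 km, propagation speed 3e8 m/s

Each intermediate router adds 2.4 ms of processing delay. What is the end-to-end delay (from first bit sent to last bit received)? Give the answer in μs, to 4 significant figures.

L = 1500 × 8 = 12000 bits.
Transmission delays (L/R per hop): 16, 36.1446 μs; sum = 52.1446 μs.
Propagation delays (d/s per hop): 43.3333, 47 μs; sum = 90.3333 μs.
Processing at 1 router(s): 1 × 2.4 ms = 2400 μs.
End-to-end = 2542 μs.

2542 μs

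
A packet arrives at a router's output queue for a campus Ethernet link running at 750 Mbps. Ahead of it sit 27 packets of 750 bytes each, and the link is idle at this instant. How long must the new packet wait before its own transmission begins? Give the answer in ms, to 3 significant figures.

0.216 ms

Each queued packet: L/R = 6000/750000000 = 0.008 ms.
27 queued → 0.216 ms.
Queuing delay = 0.216 ms.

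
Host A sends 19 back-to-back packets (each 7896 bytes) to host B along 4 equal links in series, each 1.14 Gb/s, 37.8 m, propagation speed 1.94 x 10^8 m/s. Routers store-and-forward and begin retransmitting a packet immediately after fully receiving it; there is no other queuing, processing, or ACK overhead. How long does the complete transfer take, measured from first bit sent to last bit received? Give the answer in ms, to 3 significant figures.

Per-hop transmission t_tx = L/R = 63168/1140000000 = 0.0554105 ms.
Per-hop propagation t_prop = 37.8/194000000 = 0.000194845 ms.
Pipeline fill: first packet needs 4·t_tx to clear all hops; remaining 18 packets each add one t_tx.
Total = (4+19-1)·t_tx + 4·t_prop = 22·0.0554105 + 4·0.000194845 = 1.22 ms.

1.22 ms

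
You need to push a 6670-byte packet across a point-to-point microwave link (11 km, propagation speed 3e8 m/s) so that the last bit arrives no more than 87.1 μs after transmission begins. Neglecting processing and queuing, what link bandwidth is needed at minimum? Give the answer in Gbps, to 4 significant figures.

1.058 Gbps

L = 53360 bits.
Propagation delay = 11000 / 300000000 = 36.6667 μs.
Transmission budget = 87.1 − 36.6667 = 50.4333 μs.
R ≥ L / t_tx = 53360 bits / 5.04333e-05 s = 1.058 Gbps.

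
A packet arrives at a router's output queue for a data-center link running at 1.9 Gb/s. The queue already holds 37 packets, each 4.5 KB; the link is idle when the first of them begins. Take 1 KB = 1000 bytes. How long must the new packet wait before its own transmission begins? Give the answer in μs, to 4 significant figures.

701.1 μs

Each queued packet: L/R = 36000/1900000000 = 18.9474 μs.
37 queued → 701.053 μs.
Queuing delay = 701.1 μs.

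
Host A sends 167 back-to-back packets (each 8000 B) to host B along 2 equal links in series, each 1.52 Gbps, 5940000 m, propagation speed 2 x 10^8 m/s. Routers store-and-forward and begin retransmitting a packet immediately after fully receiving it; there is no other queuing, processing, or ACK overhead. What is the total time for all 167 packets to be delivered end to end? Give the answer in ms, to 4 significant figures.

66.47 ms

Per-hop transmission t_tx = L/R = 64000/1520000000 = 0.0421053 ms.
Per-hop propagation t_prop = 5940000/200000000 = 29.7 ms.
Pipeline fill: first packet needs 2·t_tx to clear all hops; remaining 166 packets each add one t_tx.
Total = (2+167-1)·t_tx + 2·t_prop = 168·0.0421053 + 2·29.7 = 66.47 ms.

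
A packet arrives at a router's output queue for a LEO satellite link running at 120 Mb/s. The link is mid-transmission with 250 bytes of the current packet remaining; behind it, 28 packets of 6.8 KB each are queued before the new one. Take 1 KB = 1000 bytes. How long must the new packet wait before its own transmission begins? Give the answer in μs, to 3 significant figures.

12700 μs

Each queued packet: L/R = 54400/120000000 = 453.333 μs.
28 queued → 12693.3 μs.
Plus remaining 2000 bits of current packet: 16.6667 μs.
Queuing delay = 12700 μs.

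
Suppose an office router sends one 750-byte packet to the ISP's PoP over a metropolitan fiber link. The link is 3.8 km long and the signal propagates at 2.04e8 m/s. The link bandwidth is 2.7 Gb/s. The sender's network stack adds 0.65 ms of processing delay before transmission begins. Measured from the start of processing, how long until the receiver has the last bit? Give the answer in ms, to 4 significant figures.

0.6708 ms

L = 750 × 8 = 6000 bits.
Transmission delay = L/R = 6000 / 2700000000 = 0.00222222 ms.
Propagation delay = d/s = 3800 m / 204000000 m/s = 0.0186275 ms.
Plus processing delay 0.65 ms = 0.65 ms.
Total = 0.6708 ms.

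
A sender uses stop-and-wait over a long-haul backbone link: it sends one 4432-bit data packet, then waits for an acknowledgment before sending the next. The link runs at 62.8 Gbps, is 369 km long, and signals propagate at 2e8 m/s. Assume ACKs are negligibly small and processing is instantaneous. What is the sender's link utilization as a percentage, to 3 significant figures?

0.00191 %

t_tx = L/R = 4432/62800000000 = 7.05732e-08 s.
t_prop = 369000/200000000 = 0.001845 s; RTT = 0.00369 s.
Cycle = t_tx + RTT = 0.00369007 s.
Utilization = t_tx / cycle = 7.05732e-08/0.00369007 = 0.00191 %.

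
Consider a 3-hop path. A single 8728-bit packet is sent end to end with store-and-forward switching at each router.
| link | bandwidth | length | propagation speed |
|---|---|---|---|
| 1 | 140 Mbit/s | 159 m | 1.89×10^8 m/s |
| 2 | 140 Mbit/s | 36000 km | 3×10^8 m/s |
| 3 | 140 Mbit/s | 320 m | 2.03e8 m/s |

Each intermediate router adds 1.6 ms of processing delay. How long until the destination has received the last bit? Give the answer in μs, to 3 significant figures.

Transmission delay per hop = L/R = 8728/140000000 = 62.3429 μs; 3 hops → 187.029 μs.
Propagation delays (d/s per hop): 0.84127, 120000, 1.57635 μs; sum = 120002 μs.
Processing at 2 router(s): 2 × 1.6 ms = 3200 μs.
End-to-end = 123000 μs.

123000 μs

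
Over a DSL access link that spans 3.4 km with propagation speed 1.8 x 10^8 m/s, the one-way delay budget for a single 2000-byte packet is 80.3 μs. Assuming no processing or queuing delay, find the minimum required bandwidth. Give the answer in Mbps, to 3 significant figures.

261 Mbps

L = 16000 bits.
Propagation delay = 3400 / 180000000 = 18.8889 μs.
Transmission budget = 80.3 − 18.8889 = 61.4111 μs.
R ≥ L / t_tx = 16000 bits / 6.14111e-05 s = 261 Mbps.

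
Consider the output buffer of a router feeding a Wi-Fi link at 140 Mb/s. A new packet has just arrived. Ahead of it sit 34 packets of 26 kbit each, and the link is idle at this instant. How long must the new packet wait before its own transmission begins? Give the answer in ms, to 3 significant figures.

6.31 ms

Each queued packet: L/R = 26000/140000000 = 0.185714 ms.
34 queued → 6.31429 ms.
Queuing delay = 6.31 ms.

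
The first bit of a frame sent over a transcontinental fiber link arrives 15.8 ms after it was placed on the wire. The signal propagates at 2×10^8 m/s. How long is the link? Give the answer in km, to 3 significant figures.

3160 km

d = s × t_prop = 200000000 × 0.0158 = 3160 km.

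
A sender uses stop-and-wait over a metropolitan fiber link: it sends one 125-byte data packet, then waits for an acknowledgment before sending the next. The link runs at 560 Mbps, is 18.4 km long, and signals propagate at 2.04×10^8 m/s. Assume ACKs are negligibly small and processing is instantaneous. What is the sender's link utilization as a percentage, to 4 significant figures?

0.9802 %

t_tx = L/R = 1000/560000000 = 1.78571e-06 s.
t_prop = 18400/204000000 = 9.01961e-05 s; RTT = 0.000180392 s.
Cycle = t_tx + RTT = 0.000182178 s.
Utilization = t_tx / cycle = 1.78571e-06/0.000182178 = 0.9802 %.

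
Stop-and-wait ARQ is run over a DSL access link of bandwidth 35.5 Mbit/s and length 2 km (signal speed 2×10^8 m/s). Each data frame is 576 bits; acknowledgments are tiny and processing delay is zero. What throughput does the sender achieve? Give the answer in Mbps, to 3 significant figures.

t_tx = L/R = 576/35500000 = 1.62254e-05 s.
t_prop = 2000/200000000 = 1e-05 s; RTT = 2e-05 s.
Cycle = t_tx + RTT = 3.62254e-05 s.
Throughput = L / cycle = 576 / 3.62254e-05 = 15.9 Mbps.

15.9 Mbps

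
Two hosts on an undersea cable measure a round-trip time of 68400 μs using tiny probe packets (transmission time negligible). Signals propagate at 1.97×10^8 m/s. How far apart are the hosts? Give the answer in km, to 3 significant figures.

6740 km

One-way propagation = RTT/2 = 34200 μs.
d = s × t = 197000000 × 0.0342 = 6740 km.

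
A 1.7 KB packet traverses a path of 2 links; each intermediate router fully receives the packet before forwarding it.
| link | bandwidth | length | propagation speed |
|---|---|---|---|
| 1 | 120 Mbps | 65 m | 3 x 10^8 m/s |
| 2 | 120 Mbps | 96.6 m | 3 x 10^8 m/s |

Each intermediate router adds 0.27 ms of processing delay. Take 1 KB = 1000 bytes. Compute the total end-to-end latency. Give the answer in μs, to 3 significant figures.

497 μs

L = 13600 bits.
Transmission delay per hop = L/R = 13600/120000000 = 113.333 μs; 2 hops → 226.667 μs.
Propagation delays (d/s per hop): 0.216667, 0.322 μs; sum = 0.538667 μs.
Processing at 1 router(s): 1 × 0.27 ms = 270 μs.
End-to-end = 497 μs.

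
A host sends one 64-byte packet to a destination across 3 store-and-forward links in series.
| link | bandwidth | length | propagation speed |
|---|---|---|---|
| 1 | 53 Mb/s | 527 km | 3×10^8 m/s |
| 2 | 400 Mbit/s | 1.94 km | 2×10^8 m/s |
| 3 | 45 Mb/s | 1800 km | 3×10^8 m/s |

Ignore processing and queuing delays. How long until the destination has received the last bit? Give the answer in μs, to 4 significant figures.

L = 64 × 8 = 512 bits.
Transmission delays (L/R per hop): 9.66038, 1.28, 11.3778 μs; sum = 22.3182 μs.
Propagation delays (d/s per hop): 1756.67, 9.7, 6000 μs; sum = 7766.37 μs.
End-to-end = 7789 μs.

7789 μs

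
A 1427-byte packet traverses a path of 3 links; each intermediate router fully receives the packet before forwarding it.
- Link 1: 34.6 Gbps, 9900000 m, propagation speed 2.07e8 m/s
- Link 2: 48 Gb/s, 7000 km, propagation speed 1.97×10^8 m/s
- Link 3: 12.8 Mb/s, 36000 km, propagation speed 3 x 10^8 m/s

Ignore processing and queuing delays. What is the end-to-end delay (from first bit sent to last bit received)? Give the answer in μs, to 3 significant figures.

204000 μs

L = 1427 × 8 = 11416 bits.
Transmission delays (L/R per hop): 0.329942, 0.237833, 891.875 μs; sum = 892.443 μs.
Propagation delays (d/s per hop): 47826.1, 35533, 120000 μs; sum = 203359 μs.
End-to-end = 204000 μs.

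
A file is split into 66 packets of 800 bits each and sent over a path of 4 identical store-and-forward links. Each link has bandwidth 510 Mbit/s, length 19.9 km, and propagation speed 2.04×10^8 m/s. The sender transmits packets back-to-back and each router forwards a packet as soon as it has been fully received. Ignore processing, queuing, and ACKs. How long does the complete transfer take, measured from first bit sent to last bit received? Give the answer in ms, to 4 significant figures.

0.4984 ms

Per-hop transmission t_tx = L/R = 800/510000000 = 0.00156863 ms.
Per-hop propagation t_prop = 19900/204000000 = 0.097549 ms.
Pipeline fill: first packet needs 4·t_tx to clear all hops; remaining 65 packets each add one t_tx.
Total = (4+66-1)·t_tx + 4·t_prop = 69·0.00156863 + 4·0.097549 = 0.4984 ms.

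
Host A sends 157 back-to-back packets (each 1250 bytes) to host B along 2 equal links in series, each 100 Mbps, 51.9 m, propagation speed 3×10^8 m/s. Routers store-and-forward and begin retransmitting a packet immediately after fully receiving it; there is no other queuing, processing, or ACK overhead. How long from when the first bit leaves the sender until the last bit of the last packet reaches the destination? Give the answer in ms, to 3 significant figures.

15.8 ms

Per-hop transmission t_tx = L/R = 10000/100000000 = 0.1 ms.
Per-hop propagation t_prop = 51.9/300000000 = 0.000173 ms.
Pipeline fill: first packet needs 2·t_tx to clear all hops; remaining 156 packets each add one t_tx.
Total = (2+157-1)·t_tx + 2·t_prop = 158·0.1 + 2·0.000173 = 15.8 ms.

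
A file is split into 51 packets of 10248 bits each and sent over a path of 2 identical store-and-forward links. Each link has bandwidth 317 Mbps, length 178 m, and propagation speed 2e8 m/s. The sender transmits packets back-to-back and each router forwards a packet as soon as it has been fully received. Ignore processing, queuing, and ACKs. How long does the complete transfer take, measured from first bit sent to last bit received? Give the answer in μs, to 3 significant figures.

1680 μs

Per-hop transmission t_tx = L/R = 10248/317000000 = 32.3281 μs.
Per-hop propagation t_prop = 178/200000000 = 0.89 μs.
Pipeline fill: first packet needs 2·t_tx to clear all hops; remaining 50 packets each add one t_tx.
Total = (2+51-1)·t_tx + 2·t_prop = 52·32.3281 + 2·0.89 = 1680 μs.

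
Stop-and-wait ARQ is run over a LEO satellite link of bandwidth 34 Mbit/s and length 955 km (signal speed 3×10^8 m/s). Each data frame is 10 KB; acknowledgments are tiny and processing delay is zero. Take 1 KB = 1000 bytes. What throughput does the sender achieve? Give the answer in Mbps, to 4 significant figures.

t_tx = L/R = 80000/34000000 = 0.00235294 s.
t_prop = 955000/300000000 = 0.00318333 s; RTT = 0.00636667 s.
Cycle = t_tx + RTT = 0.00871961 s.
Throughput = L / cycle = 80000 / 0.00871961 = 9.175 Mbps.

9.175 Mbps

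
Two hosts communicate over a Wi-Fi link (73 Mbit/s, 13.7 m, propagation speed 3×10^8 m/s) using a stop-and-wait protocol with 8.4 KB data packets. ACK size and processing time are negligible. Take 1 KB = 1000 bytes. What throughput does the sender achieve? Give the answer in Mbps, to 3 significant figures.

t_tx = L/R = 67200/73000000 = 0.000920548 s.
t_prop = 13.7/300000000 = 4.56667e-08 s; RTT = 9.13333e-08 s.
Cycle = t_tx + RTT = 0.000920639 s.
Throughput = L / cycle = 67200 / 0.000920639 = 73.0 Mbps.

73.0 Mbps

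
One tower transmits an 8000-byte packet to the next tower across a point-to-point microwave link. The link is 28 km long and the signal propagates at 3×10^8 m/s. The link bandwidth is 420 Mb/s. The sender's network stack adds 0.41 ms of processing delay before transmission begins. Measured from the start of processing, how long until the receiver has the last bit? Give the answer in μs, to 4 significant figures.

L = 8000 × 8 = 64000 bits.
Transmission delay = L/R = 64000 / 420000000 = 152.381 μs.
Propagation delay = d/s = 28000 m / 300000000 m/s = 93.3333 μs.
Plus processing delay 0.41 ms = 410 μs.
Total = 655.7 μs.

655.7 μs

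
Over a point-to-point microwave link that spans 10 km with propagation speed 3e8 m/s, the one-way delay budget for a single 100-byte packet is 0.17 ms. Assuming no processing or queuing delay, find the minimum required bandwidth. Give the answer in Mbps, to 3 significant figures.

5.85 Mbps

L = 800 bits.
Propagation delay = 10000 / 300000000 = 0.0333333 ms.
Transmission budget = 0.17 − 0.0333333 = 0.136667 ms.
R ≥ L / t_tx = 800 bits / 0.000136667 s = 5.85 Mbps.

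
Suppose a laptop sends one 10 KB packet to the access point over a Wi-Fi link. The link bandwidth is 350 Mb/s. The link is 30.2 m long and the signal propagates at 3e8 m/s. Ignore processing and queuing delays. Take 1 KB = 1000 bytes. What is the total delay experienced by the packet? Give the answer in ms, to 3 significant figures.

0.229 ms

L = 80000 bits.
Transmission delay = L/R = 80000 / 350000000 = 0.228571 ms.
Propagation delay = d/s = 30.2 m / 300000000 m/s = 0.000100667 ms.
Total = 0.229 ms.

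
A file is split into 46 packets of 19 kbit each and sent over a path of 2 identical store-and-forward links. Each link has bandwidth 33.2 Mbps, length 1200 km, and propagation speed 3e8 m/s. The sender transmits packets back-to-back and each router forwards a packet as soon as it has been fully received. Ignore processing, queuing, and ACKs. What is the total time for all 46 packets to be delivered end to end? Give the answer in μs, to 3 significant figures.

34900 μs

Per-hop transmission t_tx = L/R = 19000/3.32e+07 = 572.289 μs.
Per-hop propagation t_prop = 1200000/300000000 = 4000 μs.
Pipeline fill: first packet needs 2·t_tx to clear all hops; remaining 45 packets each add one t_tx.
Total = (2+46-1)·t_tx + 2·t_prop = 47·572.289 + 2·4000 = 34900 μs.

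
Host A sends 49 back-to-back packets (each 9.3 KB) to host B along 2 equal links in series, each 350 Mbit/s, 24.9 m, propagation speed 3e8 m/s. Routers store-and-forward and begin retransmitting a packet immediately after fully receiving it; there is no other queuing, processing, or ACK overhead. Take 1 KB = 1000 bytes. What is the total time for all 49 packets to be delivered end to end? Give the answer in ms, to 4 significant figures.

10.63 ms

Per-hop transmission t_tx = L/R = 74400/350000000 = 0.212571 ms.
Per-hop propagation t_prop = 24.9/300000000 = 8.3e-05 ms.
Pipeline fill: first packet needs 2·t_tx to clear all hops; remaining 48 packets each add one t_tx.
Total = (2+49-1)·t_tx + 2·t_prop = 50·0.212571 + 2·8.3e-05 = 10.63 ms.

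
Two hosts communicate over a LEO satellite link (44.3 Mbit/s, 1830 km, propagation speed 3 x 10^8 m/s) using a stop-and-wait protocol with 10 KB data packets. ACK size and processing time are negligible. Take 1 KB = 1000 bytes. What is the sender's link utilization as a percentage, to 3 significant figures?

12.9 %

t_tx = L/R = 80000/44300000 = 0.00180587 s.
t_prop = 1830000/300000000 = 0.0061 s; RTT = 0.0122 s.
Cycle = t_tx + RTT = 0.0140059 s.
Utilization = t_tx / cycle = 0.00180587/0.0140059 = 12.9 %.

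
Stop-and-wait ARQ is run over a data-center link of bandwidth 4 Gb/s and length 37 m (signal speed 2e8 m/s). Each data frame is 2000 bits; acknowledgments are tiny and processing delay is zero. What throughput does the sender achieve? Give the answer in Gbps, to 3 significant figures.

t_tx = L/R = 2000/4000000000 = 5e-07 s.
t_prop = 37/200000000 = 1.85e-07 s; RTT = 3.7e-07 s.
Cycle = t_tx + RTT = 8.7e-07 s.
Throughput = L / cycle = 2000 / 8.7e-07 = 2.30 Gbps.

2.30 Gbps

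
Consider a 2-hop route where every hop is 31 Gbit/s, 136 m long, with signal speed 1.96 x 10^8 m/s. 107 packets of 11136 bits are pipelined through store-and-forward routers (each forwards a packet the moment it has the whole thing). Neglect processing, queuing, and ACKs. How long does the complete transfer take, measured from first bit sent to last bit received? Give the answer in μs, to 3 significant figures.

Per-hop transmission t_tx = L/R = 11136/31000000000 = 0.359226 μs.
Per-hop propagation t_prop = 136/196000000 = 0.693878 μs.
Pipeline fill: first packet needs 2·t_tx to clear all hops; remaining 106 packets each add one t_tx.
Total = (2+107-1)·t_tx + 2·t_prop = 108·0.359226 + 2·0.693878 = 40.2 μs.

40.2 μs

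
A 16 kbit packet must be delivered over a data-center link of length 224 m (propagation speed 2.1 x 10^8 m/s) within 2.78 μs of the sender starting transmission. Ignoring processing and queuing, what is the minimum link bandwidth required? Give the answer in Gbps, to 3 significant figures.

Propagation delay = 224 / 210000000 = 1.06667 μs.
Transmission budget = 2.78 − 1.06667 = 1.71333 μs.
R ≥ L / t_tx = 16000 bits / 1.71333e-06 s = 9.34 Gbps.

9.34 Gbps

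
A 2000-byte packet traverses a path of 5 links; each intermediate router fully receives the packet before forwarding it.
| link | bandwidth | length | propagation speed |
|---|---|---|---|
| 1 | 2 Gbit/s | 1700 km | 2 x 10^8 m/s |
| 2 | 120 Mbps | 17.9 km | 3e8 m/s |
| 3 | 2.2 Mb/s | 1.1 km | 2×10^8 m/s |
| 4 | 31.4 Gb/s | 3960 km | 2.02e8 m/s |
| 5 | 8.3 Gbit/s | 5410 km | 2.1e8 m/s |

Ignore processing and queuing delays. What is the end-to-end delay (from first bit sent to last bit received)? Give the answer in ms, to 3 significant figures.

61.3 ms

L = 2000 × 8 = 16000 bits.
Transmission delays (L/R per hop): 0.008, 0.133333, 7.27273, 0.000509554, 0.00192771 ms; sum = 7.4165 ms.
Propagation delays (d/s per hop): 8.5, 0.0596667, 0.0055, 19.604, 25.7619 ms; sum = 53.931 ms.
End-to-end = 61.3 ms.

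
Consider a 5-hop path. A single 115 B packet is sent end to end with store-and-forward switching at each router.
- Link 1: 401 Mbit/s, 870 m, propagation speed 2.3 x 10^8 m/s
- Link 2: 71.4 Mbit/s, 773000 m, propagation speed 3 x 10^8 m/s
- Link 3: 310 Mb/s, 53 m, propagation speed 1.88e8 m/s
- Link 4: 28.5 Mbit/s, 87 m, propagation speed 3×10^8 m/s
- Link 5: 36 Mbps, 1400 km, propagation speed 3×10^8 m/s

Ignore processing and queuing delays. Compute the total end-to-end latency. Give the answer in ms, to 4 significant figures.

7.324 ms

L = 115 × 8 = 920 bits.
Transmission delays (L/R per hop): 0.00229426, 0.0128852, 0.00296774, 0.0322807, 0.0255556 ms; sum = 0.0759834 ms.
Propagation delays (d/s per hop): 0.00378261, 2.57667, 0.000281915, 0.00029, 4.66667 ms; sum = 7.24769 ms.
End-to-end = 7.324 ms.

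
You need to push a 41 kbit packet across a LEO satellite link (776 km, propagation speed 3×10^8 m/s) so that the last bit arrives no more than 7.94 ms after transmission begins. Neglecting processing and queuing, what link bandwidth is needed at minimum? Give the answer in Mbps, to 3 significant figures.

Propagation delay = 776000 / 300000000 = 2.58667 ms.
Transmission budget = 7.94 − 2.58667 = 5.35333 ms.
R ≥ L / t_tx = 41000 bits / 0.00535333 s = 7.66 Mbps.

7.66 Mbps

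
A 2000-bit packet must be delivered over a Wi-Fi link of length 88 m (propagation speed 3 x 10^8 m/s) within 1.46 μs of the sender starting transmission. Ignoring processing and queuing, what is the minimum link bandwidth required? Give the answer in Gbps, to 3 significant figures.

1.71 Gbps

Propagation delay = 88 / 300000000 = 0.293333 μs.
Transmission budget = 1.46 − 0.293333 = 1.16667 μs.
R ≥ L / t_tx = 2000 bits / 1.16667e-06 s = 1.71 Gbps.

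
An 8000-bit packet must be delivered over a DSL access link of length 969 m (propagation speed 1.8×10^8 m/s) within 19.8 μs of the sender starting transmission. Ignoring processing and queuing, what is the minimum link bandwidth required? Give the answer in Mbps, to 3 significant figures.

555 Mbps

Propagation delay = 969 / 180000000 = 5.38333 μs.
Transmission budget = 19.8 − 5.38333 = 14.4167 μs.
R ≥ L / t_tx = 8000 bits / 1.44167e-05 s = 555 Mbps.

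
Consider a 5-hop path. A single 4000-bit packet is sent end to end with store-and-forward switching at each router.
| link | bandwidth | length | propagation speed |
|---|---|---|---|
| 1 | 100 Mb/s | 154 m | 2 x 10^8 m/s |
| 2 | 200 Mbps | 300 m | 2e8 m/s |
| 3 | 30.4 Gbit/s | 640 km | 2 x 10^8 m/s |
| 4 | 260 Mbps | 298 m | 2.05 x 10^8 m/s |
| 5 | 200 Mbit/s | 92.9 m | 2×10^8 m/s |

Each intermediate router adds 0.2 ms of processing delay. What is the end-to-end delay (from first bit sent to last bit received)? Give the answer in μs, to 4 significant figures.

4100 μs

Transmission delays (L/R per hop): 40, 20, 0.131579, 15.3846, 20 μs; sum = 95.5162 μs.
Propagation delays (d/s per hop): 0.77, 1.5, 3200, 1.45366, 0.4645 μs; sum = 3204.19 μs.
Processing at 4 router(s): 4 × 0.2 ms = 800 μs.
End-to-end = 4100 μs.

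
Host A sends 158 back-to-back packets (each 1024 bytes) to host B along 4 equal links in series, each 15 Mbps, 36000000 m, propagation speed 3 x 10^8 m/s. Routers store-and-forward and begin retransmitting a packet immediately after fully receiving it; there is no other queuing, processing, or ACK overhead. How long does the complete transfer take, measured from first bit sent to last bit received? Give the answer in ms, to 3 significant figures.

Per-hop transmission t_tx = L/R = 8192/15000000 = 0.546133 ms.
Per-hop propagation t_prop = 36000000/300000000 = 120 ms.
Pipeline fill: first packet needs 4·t_tx to clear all hops; remaining 157 packets each add one t_tx.
Total = (4+158-1)·t_tx + 4·t_prop = 161·0.546133 + 4·120 = 568 ms.

568 ms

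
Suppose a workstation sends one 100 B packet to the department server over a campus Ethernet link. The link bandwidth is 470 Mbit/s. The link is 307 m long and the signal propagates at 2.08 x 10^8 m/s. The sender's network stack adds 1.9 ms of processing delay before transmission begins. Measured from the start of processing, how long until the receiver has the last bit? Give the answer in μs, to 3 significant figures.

1900 μs

L = 100 × 8 = 800 bits.
Transmission delay = L/R = 800 / 470000000 = 1.70213 μs.
Propagation delay = d/s = 307 m / 208000000 m/s = 1.47596 μs.
Plus processing delay 1.9 ms = 1900 μs.
Total = 1900 μs.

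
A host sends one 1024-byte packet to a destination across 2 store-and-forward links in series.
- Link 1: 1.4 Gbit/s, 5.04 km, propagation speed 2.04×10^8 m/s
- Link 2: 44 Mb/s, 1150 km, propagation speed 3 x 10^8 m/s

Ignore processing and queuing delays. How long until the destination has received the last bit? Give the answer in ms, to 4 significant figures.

L = 1024 × 8 = 8192 bits.
Transmission delays (L/R per hop): 0.00585143, 0.186182 ms; sum = 0.192033 ms.
Propagation delays (d/s per hop): 0.0247059, 3.83333 ms; sum = 3.85804 ms.
End-to-end = 4.050 ms.

4.050 ms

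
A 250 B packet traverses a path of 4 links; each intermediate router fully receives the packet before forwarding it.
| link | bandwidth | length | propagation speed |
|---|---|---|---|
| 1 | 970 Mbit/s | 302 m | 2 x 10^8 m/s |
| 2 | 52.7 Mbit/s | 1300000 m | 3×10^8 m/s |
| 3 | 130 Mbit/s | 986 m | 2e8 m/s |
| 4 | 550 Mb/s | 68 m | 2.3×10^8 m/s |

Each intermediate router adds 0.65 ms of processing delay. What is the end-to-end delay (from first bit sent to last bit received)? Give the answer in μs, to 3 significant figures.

6350 μs

L = 250 × 8 = 2000 bits.
Transmission delays (L/R per hop): 2.06186, 37.9507, 15.3846, 3.63636 μs; sum = 59.0335 μs.
Propagation delays (d/s per hop): 1.51, 4333.33, 4.93, 0.295652 μs; sum = 4340.07 μs.
Processing at 3 router(s): 3 × 0.65 ms = 1950 μs.
End-to-end = 6350 μs.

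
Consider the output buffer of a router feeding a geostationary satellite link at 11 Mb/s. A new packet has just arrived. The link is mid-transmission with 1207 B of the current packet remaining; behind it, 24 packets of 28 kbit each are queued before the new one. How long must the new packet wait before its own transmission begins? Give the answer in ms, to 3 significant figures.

62.0 ms

Each queued packet: L/R = 28000/11000000 = 2.54545 ms.
24 queued → 61.0909 ms.
Plus remaining 9656 bits of current packet: 0.877818 ms.
Queuing delay = 62.0 ms.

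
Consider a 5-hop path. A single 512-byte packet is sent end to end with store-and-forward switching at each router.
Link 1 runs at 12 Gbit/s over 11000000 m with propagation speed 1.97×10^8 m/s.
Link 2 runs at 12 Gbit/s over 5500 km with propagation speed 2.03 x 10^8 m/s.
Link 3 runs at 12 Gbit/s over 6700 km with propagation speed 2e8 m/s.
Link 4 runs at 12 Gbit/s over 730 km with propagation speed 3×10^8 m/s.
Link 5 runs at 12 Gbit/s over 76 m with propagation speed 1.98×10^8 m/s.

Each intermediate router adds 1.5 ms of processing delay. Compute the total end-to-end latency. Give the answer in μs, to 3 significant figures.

L = 512 × 8 = 4096 bits.
Transmission delay per hop = L/R = 4096/12000000000 = 0.341333 μs; 5 hops → 1.70667 μs.
Propagation delays (d/s per hop): 55837.6, 27093.6, 33500, 2433.33, 0.383838 μs; sum = 118865 μs.
Processing at 4 router(s): 4 × 1.5 ms = 6000 μs.
End-to-end = 125000 μs.

125000 μs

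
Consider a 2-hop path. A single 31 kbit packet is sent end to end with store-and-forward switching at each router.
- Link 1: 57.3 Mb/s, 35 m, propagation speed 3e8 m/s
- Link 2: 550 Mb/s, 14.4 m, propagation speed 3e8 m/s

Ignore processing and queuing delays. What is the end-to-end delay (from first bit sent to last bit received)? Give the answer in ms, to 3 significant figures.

L = 31000 bits.
Transmission delays (L/R per hop): 0.541012, 0.0563636 ms; sum = 0.597376 ms.
Propagation delays (d/s per hop): 0.000116667, 4.8e-05 ms; sum = 0.000164667 ms.
End-to-end = 0.598 ms.

0.598 ms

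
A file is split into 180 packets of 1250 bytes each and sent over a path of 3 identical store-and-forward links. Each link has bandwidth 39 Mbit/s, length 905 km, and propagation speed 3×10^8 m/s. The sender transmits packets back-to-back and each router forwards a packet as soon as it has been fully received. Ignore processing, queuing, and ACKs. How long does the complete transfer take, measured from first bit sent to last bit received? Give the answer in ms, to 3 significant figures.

55.7 ms

Per-hop transmission t_tx = L/R = 10000/39000000 = 0.25641 ms.
Per-hop propagation t_prop = 905000/300000000 = 3.01667 ms.
Pipeline fill: first packet needs 3·t_tx to clear all hops; remaining 179 packets each add one t_tx.
Total = (3+180-1)·t_tx + 3·t_prop = 182·0.25641 + 3·3.01667 = 55.7 ms.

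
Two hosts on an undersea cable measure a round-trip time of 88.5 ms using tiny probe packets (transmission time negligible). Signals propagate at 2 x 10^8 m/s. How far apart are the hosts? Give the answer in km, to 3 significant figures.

8850 km

One-way propagation = RTT/2 = 44.25 ms.
d = s × t = 200000000 × 0.04425 = 8850 km.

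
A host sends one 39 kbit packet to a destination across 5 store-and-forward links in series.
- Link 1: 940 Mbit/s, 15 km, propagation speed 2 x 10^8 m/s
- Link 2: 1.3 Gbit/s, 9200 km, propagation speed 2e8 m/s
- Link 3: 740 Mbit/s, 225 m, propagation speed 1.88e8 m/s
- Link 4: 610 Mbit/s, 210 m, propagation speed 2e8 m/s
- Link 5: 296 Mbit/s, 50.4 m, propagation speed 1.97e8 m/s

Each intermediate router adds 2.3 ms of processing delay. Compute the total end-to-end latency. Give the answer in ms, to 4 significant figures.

55.60 ms

L = 39000 bits.
Transmission delays (L/R per hop): 0.0414894, 0.03, 0.0527027, 0.0639344, 0.131757 ms; sum = 0.319883 ms.
Propagation delays (d/s per hop): 0.075, 46, 0.00119681, 0.00105, 0.000255838 ms; sum = 46.0775 ms.
Processing at 4 router(s): 4 × 2.3 ms = 9.2 ms.
End-to-end = 55.60 ms.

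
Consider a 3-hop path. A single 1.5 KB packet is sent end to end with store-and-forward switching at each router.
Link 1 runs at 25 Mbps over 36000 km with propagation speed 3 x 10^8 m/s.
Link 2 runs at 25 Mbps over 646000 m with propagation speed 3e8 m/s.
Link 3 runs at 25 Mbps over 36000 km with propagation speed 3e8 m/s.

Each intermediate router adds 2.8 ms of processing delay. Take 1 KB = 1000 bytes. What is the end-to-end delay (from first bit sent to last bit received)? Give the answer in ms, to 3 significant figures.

L = 12000 bits.
Transmission delay per hop = L/R = 12000/25000000 = 0.48 ms; 3 hops → 1.44 ms.
Propagation delays (d/s per hop): 120, 2.15333, 120 ms; sum = 242.153 ms.
Processing at 2 router(s): 2 × 2.8 ms = 5.6 ms.
End-to-end = 249 ms.

249 ms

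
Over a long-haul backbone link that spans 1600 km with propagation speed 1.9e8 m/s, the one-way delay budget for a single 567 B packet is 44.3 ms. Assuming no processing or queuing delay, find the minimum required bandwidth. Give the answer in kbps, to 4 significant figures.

126.4 kbps

L = 4536 bits.
Propagation delay = 1600000 / 190000000 = 8.42105 ms.
Transmission budget = 44.3 − 8.42105 = 35.8789 ms.
R ≥ L / t_tx = 4536 bits / 0.0358789 s = 126.4 kbps.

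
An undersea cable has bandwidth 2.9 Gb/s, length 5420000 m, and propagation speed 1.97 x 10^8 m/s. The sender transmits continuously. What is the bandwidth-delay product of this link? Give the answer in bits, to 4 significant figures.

79790000 bits

Propagation delay = 5420000 / 197000000 = 0.0275127 s.
BDP = R × t_prop = 2900000000 × 0.0275127 = 79786800 bits.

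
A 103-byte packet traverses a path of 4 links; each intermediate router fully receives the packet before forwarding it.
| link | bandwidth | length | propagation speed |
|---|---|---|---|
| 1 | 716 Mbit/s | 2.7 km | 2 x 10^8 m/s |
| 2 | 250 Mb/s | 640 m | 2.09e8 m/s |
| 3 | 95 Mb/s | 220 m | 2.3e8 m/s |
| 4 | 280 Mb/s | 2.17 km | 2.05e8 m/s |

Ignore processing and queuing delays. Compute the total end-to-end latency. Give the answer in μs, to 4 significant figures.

L = 103 × 8 = 824 bits.
Transmission delays (L/R per hop): 1.15084, 3.296, 8.67368, 2.94286 μs; sum = 16.0634 μs.
Propagation delays (d/s per hop): 13.5, 3.0622, 0.956522, 10.5854 μs; sum = 28.1041 μs.
End-to-end = 44.17 μs.

44.17 μs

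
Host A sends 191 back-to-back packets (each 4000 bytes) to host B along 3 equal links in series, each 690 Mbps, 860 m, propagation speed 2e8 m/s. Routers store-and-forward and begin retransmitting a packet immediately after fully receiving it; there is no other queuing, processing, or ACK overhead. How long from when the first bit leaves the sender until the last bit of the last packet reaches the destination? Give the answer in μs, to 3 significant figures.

Per-hop transmission t_tx = L/R = 32000/690000000 = 46.3768 μs.
Per-hop propagation t_prop = 860/200000000 = 4.3 μs.
Pipeline fill: first packet needs 3·t_tx to clear all hops; remaining 190 packets each add one t_tx.
Total = (3+191-1)·t_tx + 3·t_prop = 193·46.3768 + 3·4.3 = 8960 μs.

8960 μs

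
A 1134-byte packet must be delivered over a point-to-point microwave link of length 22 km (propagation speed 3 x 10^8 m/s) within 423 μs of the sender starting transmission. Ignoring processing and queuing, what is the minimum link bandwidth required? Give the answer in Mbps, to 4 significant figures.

L = 9072 bits.
Propagation delay = 22000 / 300000000 = 73.3333 μs.
Transmission budget = 423 − 73.3333 = 349.667 μs.
R ≥ L / t_tx = 9072 bits / 0.000349667 s = 25.94 Mbps.

25.94 Mbps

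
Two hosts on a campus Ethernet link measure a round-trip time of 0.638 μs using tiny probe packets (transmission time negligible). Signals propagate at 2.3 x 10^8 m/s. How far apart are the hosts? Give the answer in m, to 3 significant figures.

One-way propagation = RTT/2 = 0.319 μs.
d = s × t = 2.3e+08 × 3.19e-07 = 73.4 m.

73.4 m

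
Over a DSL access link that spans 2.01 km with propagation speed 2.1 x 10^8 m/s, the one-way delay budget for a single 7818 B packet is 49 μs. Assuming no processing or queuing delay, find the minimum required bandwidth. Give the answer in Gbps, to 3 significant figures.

1.59 Gbps

L = 62544 bits.
Propagation delay = 2010 / 210000000 = 9.57143 μs.
Transmission budget = 49 − 9.57143 = 39.4286 μs.
R ≥ L / t_tx = 62544 bits / 3.94286e-05 s = 1.59 Gbps.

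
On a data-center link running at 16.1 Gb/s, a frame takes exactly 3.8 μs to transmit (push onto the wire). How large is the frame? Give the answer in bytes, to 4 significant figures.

L = R × t_tx = 1.61e+10 b/s × 3.8e-06 s = 61180 bits.
In bytes: 61180 / 8 = 7648 bytes.

7648 bytes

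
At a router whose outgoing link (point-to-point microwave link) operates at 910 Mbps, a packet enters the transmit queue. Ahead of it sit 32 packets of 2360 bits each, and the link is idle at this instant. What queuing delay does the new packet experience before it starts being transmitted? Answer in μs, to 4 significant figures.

Each queued packet: L/R = 2360/910000000 = 2.59341 μs.
32 queued → 82.989 μs.
Queuing delay = 82.99 μs.

82.99 μs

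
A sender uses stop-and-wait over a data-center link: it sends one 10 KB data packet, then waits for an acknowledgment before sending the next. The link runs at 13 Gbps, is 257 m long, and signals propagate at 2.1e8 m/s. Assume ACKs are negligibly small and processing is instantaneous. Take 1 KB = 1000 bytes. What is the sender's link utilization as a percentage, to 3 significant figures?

t_tx = L/R = 80000/13000000000 = 6.15385e-06 s.
t_prop = 257/210000000 = 1.22381e-06 s; RTT = 2.44762e-06 s.
Cycle = t_tx + RTT = 8.60147e-06 s.
Utilization = t_tx / cycle = 6.15385e-06/8.60147e-06 = 71.5 %.

71.5 %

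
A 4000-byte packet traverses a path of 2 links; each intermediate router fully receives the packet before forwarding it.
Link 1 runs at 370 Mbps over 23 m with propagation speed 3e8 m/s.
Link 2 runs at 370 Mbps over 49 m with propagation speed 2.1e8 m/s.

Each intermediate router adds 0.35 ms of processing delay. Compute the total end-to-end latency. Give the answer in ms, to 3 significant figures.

L = 4000 × 8 = 32000 bits.
Transmission delay per hop = L/R = 32000/370000000 = 0.0864865 ms; 2 hops → 0.172973 ms.
Propagation delays (d/s per hop): 7.66667e-05, 0.000233333 ms; sum = 0.00031 ms.
Processing at 1 router(s): 1 × 0.35 ms = 0.35 ms.
End-to-end = 0.523 ms.

0.523 ms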